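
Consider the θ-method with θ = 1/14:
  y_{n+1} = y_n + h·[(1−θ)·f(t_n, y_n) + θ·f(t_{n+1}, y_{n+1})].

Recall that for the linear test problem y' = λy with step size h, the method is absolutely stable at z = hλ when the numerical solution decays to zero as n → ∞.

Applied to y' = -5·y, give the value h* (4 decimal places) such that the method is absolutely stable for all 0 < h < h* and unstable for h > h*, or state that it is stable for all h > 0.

On y'=λy, z=hλ:
  y_{n+1} = y_n + z·[13/14·y_n + 1/14·y_{n+1}] ⇒ (1 − 1/14z)y_{n+1} = (1 + 13/14z)y_n
  R(z) = (1 + 13/14z)/(1 − 1/14z).

Find x<0 with |R(x)|<1.
x=-0.97: |R|=0.0929
R=−1: 1+13/14x = −1+1/14x ⇒ -6/7x=2 ⇒ x=2/(-6/7)=-2.3333
Confirm numerically:
  x=-2.247: |R|=0.93623 <1
  x=-1.528: |R|=0.37764 <1
  x=-1.459: |R|=0.32130 <1
  x=-2.601: |R|=1.19348 >1
  x=-2.581: |R|=1.17924 >1
Interval (-2.3333, 0).

(-2.3333,0); λ=-5 ⇒ h* = (7/3)/5 = 0.4667.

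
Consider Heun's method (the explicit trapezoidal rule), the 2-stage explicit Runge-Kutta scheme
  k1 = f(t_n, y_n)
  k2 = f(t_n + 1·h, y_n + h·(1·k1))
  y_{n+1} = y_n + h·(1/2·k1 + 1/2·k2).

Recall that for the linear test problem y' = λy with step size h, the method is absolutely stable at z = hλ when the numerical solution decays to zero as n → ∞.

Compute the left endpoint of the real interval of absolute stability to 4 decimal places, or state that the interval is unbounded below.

z* = -2.0000.

Test eqn y'=λy, z=hλ:
  order 2, 2-stage ⇒ R(z)=1+z+z^2/2
  (e.g. R(-0.58)=0.58820, |R|=0.58820)

Find x<0 with |R(x)|<1.
x=-0.58: |R|=0.5882
|R(-2)|=1.0000 |R(-1.65)|=0.7112 |R(-1.18)|=0.5162
Bisect:
  x_lo=-2.6254 |R|=1.8209  x_hi=-0.3618 |R|=0.7036
  mid=-1.49360 |R|=0.62182 →hi
  mid=-2.05949 |R|=1.06126 →lo
  mid=-1.77654 |R|=0.80151 →hi
  mid=-1.91802 |R|=0.92138 →hi
  mid=-1.98875 |R|=0.98882 →hi
  mid=-2.02412 |R|=1.02441 →lo
  mid=-2.00644 |R|=1.00646 →lo
  mid=-1.99760 |R|=0.99760 →hi
  mid=-2.00202 |R|=1.00202 →lo
  ...
  [-2.00008,-1.99994] ⇒ x*=-2.0000
So |R|<1 on (-2.0000, 0).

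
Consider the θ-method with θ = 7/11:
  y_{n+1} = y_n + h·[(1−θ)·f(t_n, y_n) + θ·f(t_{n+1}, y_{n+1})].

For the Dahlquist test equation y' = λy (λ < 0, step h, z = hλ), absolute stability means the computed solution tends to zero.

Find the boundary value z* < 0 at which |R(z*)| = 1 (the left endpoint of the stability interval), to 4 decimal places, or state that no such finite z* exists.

Set f=λy, z=hλ:
  y_{n+1} = y_n + z·[4/11·y_n + 7/11·y_{n+1}] ⇒ (1 − 7/11z)y_{n+1} = (1 + 4/11z)y_n
  ⇒ R(z) = (1 + 4/11z)/(1 − 7/11z).

Boundary: |R(x)|=1, x<0.
x=-0.63: |R|=0.5503
x=-2: |R|=0.1200
x=-10: |R|=0.3580
x=-100: |R|=0.5471
θ=7/11≥1/2 ⇒ |1+4/11x|<|1−7/11x| ∀x<0 ⇒ stable on all of ℝ⁻.

(−∞, 0) — no finite endpoint.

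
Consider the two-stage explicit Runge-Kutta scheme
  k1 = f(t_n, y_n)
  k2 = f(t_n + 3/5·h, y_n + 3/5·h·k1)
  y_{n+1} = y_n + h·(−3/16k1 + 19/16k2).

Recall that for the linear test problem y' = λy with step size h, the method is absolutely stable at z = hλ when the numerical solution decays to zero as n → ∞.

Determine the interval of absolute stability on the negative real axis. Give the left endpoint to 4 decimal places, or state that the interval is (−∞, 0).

(-1.4035, 0).

With y'=λy (z=hλ):
  k1=λy_n ⇒ h·k1=z·y_n;  k2=λ(1+3/5z)y_n ⇒ h·k2=z(1+3/5z)y_n
  y_{n+1}/y_n = 1 − 3/16z + 19/16z(1+3/5z) = 1 + z + 57/80z²
  ⇒ R(z) = 1 + z + 57/80z².

Solve |R(x)|<1 on ℝ⁻.
x=-0.61: |R|=0.6551
R=1: x+57/80x²=0 ⇒ x=−80/57=-1.4035; min R=1−1/(4·57/80)=0.6491>−1
Confirm numerically:
  x=-0.915: |R|=0.68152 <1
  x=-0.776: |R|=0.65305 <1
  x=-0.681: |R|=0.64943 <1
  x=-0.622: |R|=0.65365 <1
  x=-1.650: |R|=1.28978 >1
  x=-1.552: |R|=1.16420 >1
Stable set (-1.4035, 0).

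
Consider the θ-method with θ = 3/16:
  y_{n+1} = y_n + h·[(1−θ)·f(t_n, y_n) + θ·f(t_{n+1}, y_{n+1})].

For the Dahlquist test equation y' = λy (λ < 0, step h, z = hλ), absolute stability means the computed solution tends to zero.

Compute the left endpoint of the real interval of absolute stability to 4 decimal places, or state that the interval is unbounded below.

With y'=λy (z=hλ):
  y_{n+1} = y_n + z·[13/16·y_n + 3/16·y_{n+1}] ⇒ (1 − 3/16z)y_{n+1} = (1 + 13/16z)y_n
  ⇒ R(z) = (1 + 13/16z)/(1 − 3/16z).

Boundary: |R(x)|=1, x<0.
x=-0.39: |R|=0.6366
R=−1: 1+13/16x = −1+3/16x ⇒ -5/8x=2 ⇒ x=2/(-5/8)=-3.2000
Confirm numerically:
  x=-2.821: |R|=0.84507 <1
  x=-2.372: |R|=0.64181 <1
  x=-2.038: |R|=0.47454 <1
  x=-1.873: |R|=0.38619 <1
  x=-3.747: |R|=1.20080 >1
  x=-3.380: |R|=1.06886 >1
  x=-3.314: |R|=1.04394 >1
So |R|<1 on (-3.2000, 0).

z* = -3.2000.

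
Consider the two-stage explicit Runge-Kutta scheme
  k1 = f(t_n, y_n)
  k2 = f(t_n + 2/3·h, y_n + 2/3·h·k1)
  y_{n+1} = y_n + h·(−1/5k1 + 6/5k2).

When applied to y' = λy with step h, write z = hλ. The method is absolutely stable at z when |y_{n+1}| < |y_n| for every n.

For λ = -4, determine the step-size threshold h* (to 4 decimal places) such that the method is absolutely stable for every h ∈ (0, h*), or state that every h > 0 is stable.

On y'=λy, z=hλ:
  k1=λy_n ⇒ h·k1=z·y_n;  k2=λ(1+2/3z)y_n ⇒ h·k2=z(1+2/3z)y_n
  y_{n+1}/y_n = 1 − 1/5z + 6/5z(1+2/3z) = 1 + z + 4/5z²
  R(z) = 1 + z + 4/5z².

Boundary: |R(x)|=1, x<0.
x=-1.62: |R|=1.4795
R=1: x+4/5x²=0 ⇒ x=−5/4=-1.2500; min R=1−1/(4·4/5)=0.6875>−1
Confirm numerically:
  x=-1.129: |R|=0.89071 <1
  x=-1.109: |R|=0.87490 <1
  x=-0.523: |R|=0.69582 <1
  x=-1.825: |R|=1.83950 >1
  x=-1.670: |R|=1.56112 >1
Interval (-1.2500, 0).

(-1.2500,0); λ=-4 ⇒ h* = (5/4)/4 = 0.3125.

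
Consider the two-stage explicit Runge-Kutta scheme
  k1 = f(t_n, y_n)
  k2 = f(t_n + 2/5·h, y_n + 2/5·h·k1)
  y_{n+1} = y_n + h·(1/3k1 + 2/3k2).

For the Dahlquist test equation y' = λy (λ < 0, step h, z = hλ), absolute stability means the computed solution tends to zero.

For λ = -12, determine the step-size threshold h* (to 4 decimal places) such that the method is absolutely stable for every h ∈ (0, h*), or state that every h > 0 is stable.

(-3.7500,0); λ=-12 ⇒ h* = (15/4)/12 = 0.3125.

With y'=λy (z=hλ):
  k1=λy_n ⇒ h·k1=z·y_n;  k2=λ(1+2/5z)y_n ⇒ h·k2=z(1+2/5z)y_n
  y_{n+1}/y_n = 1 + 1/3z + 2/3z(1+2/5z) = 1 + z + 4/15z²
  ⇒ R(z) = 1 + z + 4/15z².

Solve |R(x)|<1 on ℝ⁻.
x=-0.43: |R|=0.6193
R=1: x+4/15x²=0 ⇒ x=−15/4=-3.7500; min R=1−1/(4·4/15)=0.0625>−1
Confirm numerically:
  x=-3.520: |R|=0.78411 <1
  x=-2.299: |R|=0.11044 <1
  x=-2.133: |R|=0.08025 <1
  x=-1.911: |R|=0.06285 <1
  x=-4.094: |R|=1.37556 >1
  x=-3.813: |R|=1.06406 >1
  x=-3.774: |R|=1.02415 >1
Interval (-3.7500, 0).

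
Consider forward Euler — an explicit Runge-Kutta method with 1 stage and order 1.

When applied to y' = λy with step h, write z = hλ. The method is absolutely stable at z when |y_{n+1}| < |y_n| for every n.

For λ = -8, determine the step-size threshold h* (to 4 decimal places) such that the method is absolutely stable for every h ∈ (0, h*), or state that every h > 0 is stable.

Test eqn y'=λy, z=hλ:
  order 1, 1-stage ⇒ R(z)=1+z
  (e.g. R(-1.37)=-0.37000, |R|=0.37000)

Find x<0 with |R(x)|<1.
x=-1.37: |R|=0.3700
|R(-2.19)|=1.1900 |R(-1.86)|=0.8600 |R(-1.84)|=0.8400
Bisect:
  x_lo=-2.6407 |R|=1.6407  x_hi=-0.1838 |R|=0.8162
  mid=-1.41229 |R|=0.41229 →hi
  mid=-2.02652 |R|=1.02652 →lo
  mid=-1.71940 |R|=0.71940 →hi
  mid=-1.87296 |R|=0.87296 →hi
  mid=-1.94974 |R|=0.94974 →hi
  mid=-1.98813 |R|=0.98813 →hi
  mid=-2.00732 |R|=1.00732 →lo
  mid=-1.99773 |R|=0.99773 →hi
  mid=-2.00252 |R|=1.00252 →lo
  mid=-2.00013 |R|=1.00013 →lo
  ...
  [-2.00013,-1.99998] ⇒ x*=-2.0000
Interval (-2.0000, 0).

(-2.0000,0); λ=-8 ⇒ h* = 0.2500.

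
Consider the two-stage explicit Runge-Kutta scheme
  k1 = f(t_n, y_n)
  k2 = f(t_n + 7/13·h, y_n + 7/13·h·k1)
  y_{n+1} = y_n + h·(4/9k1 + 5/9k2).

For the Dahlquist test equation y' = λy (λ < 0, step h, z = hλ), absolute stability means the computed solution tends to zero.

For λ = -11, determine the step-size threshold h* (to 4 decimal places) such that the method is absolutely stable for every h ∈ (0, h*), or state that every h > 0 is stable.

(-3.3429,0); λ=-11 ⇒ h* = (117/35)/11 = 0.3039.

With y'=λy (z=hλ):
  k1=λy_n ⇒ h·k1=z·y_n;  k2=λ(1+7/13z)y_n ⇒ h·k2=z(1+7/13z)y_n
  y_{n+1}/y_n = 1 + 4/9z + 5/9z(1+7/13z) = 1 + z + 35/117z²
  so R(z) = 1 + z + 35/117z².

Boundary: |R(x)|=1, x<0.
x=-1.3: |R|=0.2056
R=1: x+35/117x²=0 ⇒ x=−117/35=-3.3429; min R=1−1/(4·35/117)=0.1643>−1
Confirm numerically:
  x=-2.653: |R|=0.45251 <1
  x=-2.297: |R|=0.28135 <1
  x=-1.402: |R|=0.18600 <1
  x=-3.908: |R|=1.66069 >1
  x=-3.874: |R|=1.61554 >1
  x=-3.638: |R|=1.32120 >1
Stable set (-3.3429, 0).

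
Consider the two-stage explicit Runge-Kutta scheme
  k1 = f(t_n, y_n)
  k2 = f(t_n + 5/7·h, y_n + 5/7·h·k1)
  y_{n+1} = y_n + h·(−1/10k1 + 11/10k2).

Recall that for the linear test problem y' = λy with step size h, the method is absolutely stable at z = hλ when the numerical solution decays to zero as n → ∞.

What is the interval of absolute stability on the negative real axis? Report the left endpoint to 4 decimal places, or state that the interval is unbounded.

(-1.2727, 0).

Test eqn y'=λy, z=hλ:
  k1=λy_n ⇒ h·k1=z·y_n;  k2=λ(1+5/7z)y_n ⇒ h·k2=z(1+5/7z)y_n
  y_{n+1}/y_n = 1 − 1/10z + 11/10z(1+5/7z) = 1 + z + 11/14z²
  ⇒ R(z) = 1 + z + 11/14z².

Find x<0 with |R(x)|<1.
x=-0.37: |R|=0.7376
R=1: x+11/14x²=0 ⇒ x=−14/11=-1.2727; min R=1−1/(4·11/14)=0.6818>−1
Confirm numerically:
  x=-1.164: |R|=0.90056 <1
  x=-0.887: |R|=0.73118 <1
  x=-0.723: |R|=0.68772 <1
  x=-0.708: |R|=0.68585 <1
  x=-1.560: |R|=1.35211 >1
  x=-1.352: |R|=1.08421 >1
Interval (-1.2727, 0).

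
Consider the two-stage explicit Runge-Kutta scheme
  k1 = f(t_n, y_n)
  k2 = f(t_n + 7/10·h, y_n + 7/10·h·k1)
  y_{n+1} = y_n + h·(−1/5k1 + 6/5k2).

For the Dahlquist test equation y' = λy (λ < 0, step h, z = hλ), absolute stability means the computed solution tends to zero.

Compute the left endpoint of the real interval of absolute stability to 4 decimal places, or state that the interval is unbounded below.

On y'=λy, z=hλ:
  k1=λy_n ⇒ h·k1=z·y_n;  k2=λ(1+7/10z)y_n ⇒ h·k2=z(1+7/10z)y_n
  y_{n+1}/y_n = 1 − 1/5z + 6/5z(1+7/10z) = 1 + z + 21/25z²
  ⇒ R(z) = 1 + z + 21/25z².

Find x<0 with |R(x)|<1.
x=-1.06: |R|=0.8838
R=1: x+21/25x²=0 ⇒ x=−25/21=-1.1905; min R=1−1/(4·21/25)=0.7024>−1
Confirm numerically:
  x=-1.167: |R|=0.97699 <1
  x=-1.055: |R|=0.87994 <1
  x=-0.808: |R|=0.74041 <1
  x=-0.509: |R|=0.70863 <1
  x=-1.572: |R|=1.50379 >1
  x=-1.517: |R|=1.41608 >1
  x=-1.307: |R|=1.12793 >1
Interval (-1.1905, 0).

left endpoint -1.1905.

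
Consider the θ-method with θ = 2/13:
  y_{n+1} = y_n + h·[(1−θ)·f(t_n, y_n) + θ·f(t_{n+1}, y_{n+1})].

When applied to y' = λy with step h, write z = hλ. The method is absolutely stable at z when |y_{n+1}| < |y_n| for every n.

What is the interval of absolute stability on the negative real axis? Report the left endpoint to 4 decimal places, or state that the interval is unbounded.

Set f=λy, z=hλ:
  y_{n+1} = y_n + z·[11/13·y_n + 2/13·y_{n+1}] ⇒ (1 − 2/13z)y_{n+1} = (1 + 11/13z)y_n
  R(z) = (1 + 11/13z)/(1 − 2/13z).

Boundary: |R(x)|=1, x<0.
x=-1.1: |R|=0.0592
R=−1: 1+11/13x = −1+2/13x ⇒ -9/13x=2 ⇒ x=2/(-9/13)=-2.8889
Confirm numerically:
  x=-1.843: |R|=0.43587 <1
  x=-1.650: |R|=0.31595 <1
  x=-1.489: |R|=0.21148 <1
  x=-3.398: |R|=1.23146 >1
  x=-3.089: |R|=1.09391 >1
Stable set (-2.8889, 0).

z∈(-2.8889,0).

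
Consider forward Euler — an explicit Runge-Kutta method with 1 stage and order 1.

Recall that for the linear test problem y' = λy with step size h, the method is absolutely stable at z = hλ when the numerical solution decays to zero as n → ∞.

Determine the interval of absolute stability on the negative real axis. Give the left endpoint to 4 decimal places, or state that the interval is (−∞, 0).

Test eqn y'=λy, z=hλ:
  order 1, 1-stage ⇒ R(z)=1+z
  (e.g. R(-1.33)=-0.33000, |R|=0.33000)

Find x<0 with |R(x)|<1.
x=-1.33: |R|=0.3300
|R(-2.31)|=1.3100 |R(-1.43)|=0.4300 |R(-0.97)|=0.0300
Bisect:
  x_lo=-2.7235 |R|=1.7235  x_hi=-0.1160 |R|=0.8840
  mid=-1.41978 |R|=0.41978 →hi
  mid=-2.07166 |R|=1.07166 →lo
  mid=-1.74572 |R|=0.74572 →hi
  mid=-1.90869 |R|=0.90869 →hi
  mid=-1.99018 |R|=0.99018 →hi
  mid=-2.03092 |R|=1.03092 →lo
  mid=-2.01055 |R|=1.01055 →lo
  mid=-2.00036 |R|=1.00036 →lo
  ...
  [-2.00004,-1.99988] ⇒ x*=-2.0000
So |R|<1 on (-2.0000, 0).

z∈(-2.0000,0).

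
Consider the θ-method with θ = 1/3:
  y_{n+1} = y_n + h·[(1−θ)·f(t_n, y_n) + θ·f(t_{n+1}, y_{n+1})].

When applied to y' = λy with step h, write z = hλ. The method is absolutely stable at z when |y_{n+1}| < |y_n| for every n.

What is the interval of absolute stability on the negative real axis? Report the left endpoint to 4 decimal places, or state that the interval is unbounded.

Set f=λy, z=hλ:
  y_{n+1} = y_n + z·[2/3·y_n + 1/3·y_{n+1}] ⇒ (1 − 1/3z)y_{n+1} = (1 + 2/3z)y_n
  ⇒ R(z) = (1 + 2/3z)/(1 − 1/3z).

Need |R(x)|<1, x<0.
x=-0.52: |R|=0.5568
R=−1: 1+2/3x = −1+1/3x ⇒ -1/3x=2 ⇒ x=2/(-1/3)=-6.0000
Confirm numerically:
  x=-4.836: |R|=0.85145 <1
  x=-3.818: |R|=0.67996 <1
  x=-3.554: |R|=0.62679 <1
  x=-6.365: |R|=1.03897 >1
  x=-6.343: |R|=1.03671 >1
  x=-6.120: |R|=1.01316 >1
Stable set (-6.0000, 0).

z∈(-6.0000,0).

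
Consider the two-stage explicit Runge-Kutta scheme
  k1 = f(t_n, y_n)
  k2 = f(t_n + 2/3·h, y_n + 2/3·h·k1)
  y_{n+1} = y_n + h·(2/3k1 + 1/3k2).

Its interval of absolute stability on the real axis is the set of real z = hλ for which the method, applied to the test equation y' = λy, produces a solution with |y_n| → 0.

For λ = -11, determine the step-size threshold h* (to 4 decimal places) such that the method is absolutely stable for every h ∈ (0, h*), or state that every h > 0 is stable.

Test eqn y'=λy, z=hλ:
  k1=λy_n ⇒ h·k1=z·y_n;  k2=λ(1+2/3z)y_n ⇒ h·k2=z(1+2/3z)y_n
  y_{n+1}/y_n = 1 + 2/3z + 1/3z(1+2/3z) = 1 + z + 2/9z²
  R(z) = 1 + z + 2/9z².

Find x<0 with |R(x)|<1.
x=-1.52: |R|=0.0066
R=1: x+2/9x²=0 ⇒ x=−9/2=-4.5000; min R=1−1/(4·2/9)=-0.1250>−1
Confirm numerically:
  x=-3.968: |R|=0.53089 <1
  x=-2.870: |R|=0.03958 <1
  x=-2.509: |R|=0.11009 <1
  x=-2.337: |R|=0.12332 <1
  x=-4.574: |R|=1.07522 >1
  x=-4.535: |R|=1.03527 >1
So |R|<1 on (-4.5000, 0).

(-4.5000,0); λ=-11 ⇒ h* = (9/2)/11 = 0.4091.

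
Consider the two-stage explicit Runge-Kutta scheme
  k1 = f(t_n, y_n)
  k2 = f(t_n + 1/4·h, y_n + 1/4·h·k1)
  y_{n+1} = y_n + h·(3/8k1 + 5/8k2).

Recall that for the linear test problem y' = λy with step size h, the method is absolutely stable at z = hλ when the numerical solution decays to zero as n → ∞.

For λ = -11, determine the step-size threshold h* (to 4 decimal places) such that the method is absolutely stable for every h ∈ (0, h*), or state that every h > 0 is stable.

Test eqn y'=λy, z=hλ:
  k1=λy_n ⇒ h·k1=z·y_n;  k2=λ(1+1/4z)y_n ⇒ h·k2=z(1+1/4z)y_n
  y_{n+1}/y_n = 1 + 3/8z + 5/8z(1+1/4z) = 1 + z + 5/32z²
  so R(z) = 1 + z + 5/32z².

Find x<0 with |R(x)|<1.
x=-0.53: |R|=0.5139
R=1: x+5/32x²=0 ⇒ x=−32/5=-6.4000; min R=1−1/(4·5/32)=-0.6000>−1
Confirm numerically:
  x=-5.987: |R|=0.61365 <1
  x=-4.709: |R|=0.24421 <1
  x=-4.521: |R|=0.32734 <1
  x=-4.385: |R|=0.38059 <1
  x=-6.715: |R|=1.33050 >1
  x=-6.702: |R|=1.31625 >1
So |R|<1 on (-6.4000, 0).

(-6.4000,0); λ=-11 ⇒ h* = (32/5)/11 = 0.5818.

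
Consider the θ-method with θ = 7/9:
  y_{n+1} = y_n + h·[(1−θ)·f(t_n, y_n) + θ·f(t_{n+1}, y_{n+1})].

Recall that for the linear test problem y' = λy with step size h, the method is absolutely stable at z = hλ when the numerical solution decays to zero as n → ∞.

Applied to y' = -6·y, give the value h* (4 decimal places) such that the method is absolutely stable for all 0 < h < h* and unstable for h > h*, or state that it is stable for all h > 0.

With y'=λy (z=hλ):
  y_{n+1} = y_n + z·[2/9·y_n + 7/9·y_{n+1}] ⇒ (1 − 7/9z)y_{n+1} = (1 + 2/9z)y_n
  R(z) = (1 + 2/9z)/(1 − 7/9z).

Boundary: |R(x)|=1, x<0.
x=-1.41: |R|=0.3275
x=-2: |R|=0.2174
x=-10: |R|=0.1392
x=-100: |R|=0.2694
θ=7/9≥1/2 ⇒ |1+2/9x|<|1−7/9x| ∀x<0 ⇒ unbounded interval.

interval (−∞, 0). Any h>0 works for λ=-6.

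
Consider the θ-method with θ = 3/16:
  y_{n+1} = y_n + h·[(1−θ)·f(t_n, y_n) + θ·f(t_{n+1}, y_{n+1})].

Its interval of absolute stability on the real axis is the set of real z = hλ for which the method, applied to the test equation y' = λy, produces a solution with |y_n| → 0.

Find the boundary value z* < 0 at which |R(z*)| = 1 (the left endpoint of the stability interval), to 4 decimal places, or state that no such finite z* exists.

On y'=λy, z=hλ:
  y_{n+1} = y_n + z·[13/16·y_n + 3/16·y_{n+1}] ⇒ (1 − 3/16z)y_{n+1} = (1 + 13/16z)y_n
  R(z) = (1 + 13/16z)/(1 − 3/16z).

Need |R(x)|<1, x<0.
x=-1.38: |R|=0.0963
R=−1: 1+13/16x = −1+3/16x ⇒ -5/8x=2 ⇒ x=2/(-5/8)=-3.2000
Confirm numerically:
  x=-2.595: |R|=0.74564 <1
  x=-2.469: |R|=0.68770 <1
  x=-1.766: |R|=0.32670 <1
  x=-3.682: |R|=1.17821 >1
  x=-3.576: |R|=1.14068 >1
So |R|<1 on (-3.2000, 0).

z* = -3.2000.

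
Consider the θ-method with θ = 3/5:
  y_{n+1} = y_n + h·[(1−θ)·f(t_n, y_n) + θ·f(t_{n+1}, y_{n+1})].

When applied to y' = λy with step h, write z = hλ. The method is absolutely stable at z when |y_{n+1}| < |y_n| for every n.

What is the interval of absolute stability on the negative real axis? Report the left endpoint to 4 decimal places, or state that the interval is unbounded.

On y'=λy, z=hλ:
  y_{n+1} = y_n + z·[2/5·y_n + 3/5·y_{n+1}] ⇒ (1 − 3/5z)y_{n+1} = (1 + 2/5z)y_n
  ⇒ R(z) = (1 + 2/5z)/(1 − 3/5z).

Find x<0 with |R(x)|<1.
x=-0.91: |R|=0.4114
x=-2: |R|=0.0909
x=-10: |R|=0.4286
x=-100: |R|=0.6393
θ=3/5≥1/2 ⇒ |1+2/5x|<|1−3/5x| ∀x<0 ⇒ stable on all of ℝ⁻.

(−∞, 0) — no finite endpoint.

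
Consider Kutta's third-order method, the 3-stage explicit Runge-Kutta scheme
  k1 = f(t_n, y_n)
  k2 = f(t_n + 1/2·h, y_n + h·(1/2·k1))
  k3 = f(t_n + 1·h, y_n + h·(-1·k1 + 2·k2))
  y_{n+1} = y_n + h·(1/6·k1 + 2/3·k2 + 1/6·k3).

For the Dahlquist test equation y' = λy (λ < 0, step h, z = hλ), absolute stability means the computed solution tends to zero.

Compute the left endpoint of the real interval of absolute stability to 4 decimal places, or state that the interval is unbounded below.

z* = -2.5127.

Test eqn y'=λy, z=hλ:
  order 3, 3-stage ⇒ R(z)=1+z+z^2/2+z^3/6
  (e.g. R(-0.63)=0.52678, |R|=0.52678)

Solve |R(x)|<1 on ℝ⁻.
x=-0.63: |R|=0.5268
|R(-2.66)|=1.2590 |R(-1.69)|=0.0664 |R(-0.85)|=0.4089
Bisect:
  x_lo=-3.0981 |R|=2.2549  x_hi=-0.3660 |R|=0.6928
  mid=-1.73202 |R|=0.09805 →hi
  mid=-2.41504 |R|=0.84642 →hi
  mid=-2.75655 |R|=1.44824 →lo
  mid=-2.58580 |R|=1.12421 →lo
  mid=-2.50042 |R|=0.97985 →hi
  mid=-2.54311 |R|=1.05062 →lo
  mid=-2.52176 |R|=1.01489 →lo
  ...
  [-2.51276,-2.51259] ⇒ x*=-2.5127
Stable set (-2.5127, 0).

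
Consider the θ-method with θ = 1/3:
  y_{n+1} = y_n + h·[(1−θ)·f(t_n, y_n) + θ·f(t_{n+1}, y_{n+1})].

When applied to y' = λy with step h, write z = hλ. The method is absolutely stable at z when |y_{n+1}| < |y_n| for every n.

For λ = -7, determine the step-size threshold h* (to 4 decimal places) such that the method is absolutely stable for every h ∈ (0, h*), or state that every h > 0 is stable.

(-6.0000,0); λ=-7 ⇒ h* = (6)/7 = 0.8571.

Set f=λy, z=hλ:
  y_{n+1} = y_n + z·[2/3·y_n + 1/3·y_{n+1}] ⇒ (1 − 1/3z)y_{n+1} = (1 + 2/3z)y_n
  Hence R(z) = (1 + 2/3z)/(1 − 1/3z).

Need |R(x)|<1, x<0.
x=-0.78: |R|=0.3810
R=−1: 1+2/3x = −1+1/3x ⇒ -1/3x=2 ⇒ x=2/(-1/3)=-6.0000
Confirm numerically:
  x=-4.683: |R|=0.82858 <1
  x=-3.408: |R|=0.59551 <1
  x=-2.525: |R|=0.37104 <1
  x=-6.328: |R|=1.03516 >1
  x=-6.110: |R|=1.01207 >1
So |R|<1 on (-6.0000, 0).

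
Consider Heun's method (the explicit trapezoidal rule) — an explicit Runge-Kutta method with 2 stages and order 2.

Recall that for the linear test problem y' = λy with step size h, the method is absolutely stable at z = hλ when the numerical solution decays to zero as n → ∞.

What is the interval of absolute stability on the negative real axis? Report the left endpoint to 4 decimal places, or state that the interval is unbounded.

z∈(-2.0000,0).

Test eqn y'=λy, z=hλ:
  order 2, 2-stage ⇒ R(z)=1+z+z^2/2
  (e.g. R(-1.78)=0.80420, |R|=0.80420)

Boundary: |R(x)|=1, x<0.
x=-1.78: |R|=0.8042
|R(-1.64)|=0.7048 |R(-1.17)|=0.5144 |R(-0.99)|=0.5000
Bisect:
  x_lo=-2.3527 |R|=1.4149  x_hi=-0.3351 |R|=0.7210
  mid=-1.34394 |R|=0.55915 →hi
  mid=-1.84834 |R|=0.85984 →hi
  mid=-2.10054 |R|=1.10559 →lo
  mid=-1.97444 |R|=0.97476 →hi
  mid=-2.03749 |R|=1.03819 →lo
  mid=-2.00596 |R|=1.00598 →lo
  mid=-1.99020 |R|=0.99025 →hi
  mid=-1.99808 |R|=0.99808 →hi
  ...
  [-2.00005,-1.99993] ⇒ x*=-2.0000
Interval (-2.0000, 0).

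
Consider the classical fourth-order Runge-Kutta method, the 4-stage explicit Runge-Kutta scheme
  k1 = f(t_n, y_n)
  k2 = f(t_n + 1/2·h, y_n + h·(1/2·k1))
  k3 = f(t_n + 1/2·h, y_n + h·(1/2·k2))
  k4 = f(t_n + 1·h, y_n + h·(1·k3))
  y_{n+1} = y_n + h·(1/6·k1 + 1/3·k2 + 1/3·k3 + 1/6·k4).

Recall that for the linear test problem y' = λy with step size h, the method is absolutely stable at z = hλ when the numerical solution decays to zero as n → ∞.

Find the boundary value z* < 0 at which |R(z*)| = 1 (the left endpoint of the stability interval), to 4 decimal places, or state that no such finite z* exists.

With y'=λy (z=hλ):
  order 4, 4-stage ⇒ R(z)=1+z+z^2/2+z^3/6+z^4/24
  (e.g. R(-0.88)=0.41861, |R|=0.41861)

Boundary: |R(x)|=1, x<0.
x=-0.88: |R|=0.4186
|R(-2.5)|=0.6484 |R(-1.14)|=0.3332 |R(-0.52)|=0.5948
Bisect:
  x_lo=-3.5636 |R|=2.9630  x_hi=-0.1737 |R|=0.8406
  mid=-1.86862 |R|=0.29781 →hi
  mid=-2.71610 |R|=0.90059 →hi
  mid=-3.13984 |R|=1.68005 →lo
  mid=-2.92797 |R|=1.23730 →lo
  mid=-2.82203 |R|=1.05682 →lo
  mid=-2.76907 |R|=0.97581 →hi
  mid=-2.79555 |R|=1.01557 →lo
  mid=-2.78231 |R|=0.99551 →hi
  mid=-2.78893 |R|=1.00550 →lo
  mid=-2.78562 |R|=1.00049 →lo
  ...
  [-2.78541,-2.78521] ⇒ x*=-2.7853
Stable set (-2.7853, 0).

left endpoint -2.7853.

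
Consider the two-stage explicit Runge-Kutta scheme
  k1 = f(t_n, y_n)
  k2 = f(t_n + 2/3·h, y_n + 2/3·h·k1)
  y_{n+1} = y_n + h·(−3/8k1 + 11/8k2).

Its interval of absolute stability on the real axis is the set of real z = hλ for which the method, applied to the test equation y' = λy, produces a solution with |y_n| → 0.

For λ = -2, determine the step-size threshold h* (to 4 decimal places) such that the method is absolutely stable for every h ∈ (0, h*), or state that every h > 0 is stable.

Set f=λy, z=hλ:
  k1=λy_n ⇒ h·k1=z·y_n;  k2=λ(1+2/3z)y_n ⇒ h·k2=z(1+2/3z)y_n
  y_{n+1}/y_n = 1 − 3/8z + 11/8z(1+2/3z) = 1 + z + 11/12z²
  so R(z) = 1 + z + 11/12z².

Find x<0 with |R(x)|<1.
x=-1.5: |R|=1.5625
R=1: x+11/12x²=0 ⇒ x=−12/11=-1.0909; min R=1−1/(4·11/12)=0.7273>−1
Confirm numerically:
  x=-1.070: |R|=0.97949 <1
  x=-0.758: |R|=0.76868 <1
  x=-0.632: |R|=0.73414 <1
  x=-1.668: |R|=1.88237 >1
  x=-1.159: |R|=1.07234 >1
Stable set (-1.0909, 0).

(-1.0909,0); λ=-2 ⇒ h* = (12/11)/2 = 0.5455.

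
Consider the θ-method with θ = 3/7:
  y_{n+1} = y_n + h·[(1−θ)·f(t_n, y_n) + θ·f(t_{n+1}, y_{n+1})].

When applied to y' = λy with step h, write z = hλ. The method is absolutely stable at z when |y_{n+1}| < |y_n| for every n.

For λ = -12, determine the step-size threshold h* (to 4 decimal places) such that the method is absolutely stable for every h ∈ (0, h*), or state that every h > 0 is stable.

Set f=λy, z=hλ:
  y_{n+1} = y_n + z·[4/7·y_n + 3/7·y_{n+1}] ⇒ (1 − 3/7z)y_{n+1} = (1 + 4/7z)y_n
  Hence R(z) = (1 + 4/7z)/(1 − 3/7z).

Solve |R(x)|<1 on ℝ⁻.
x=-1.26: |R|=0.1818
R=−1: 1+4/7x = −1+3/7x ⇒ -1/7x=2 ⇒ x=2/(-1/7)=-14.0000
Confirm numerically:
  x=-12.888: |R|=0.97565 <1
  x=-12.734: |R|=0.97199 <1
  x=-7.432: |R|=0.77581 <1
  x=-5.764: |R|=0.66096 <1
  x=-14.454: |R|=1.00901 >1
  x=-14.390: |R|=1.00777 >1
Interval (-14.0000, 0).

(-14.0000,0); λ=-12 ⇒ h* = (14)/12 = 1.1667.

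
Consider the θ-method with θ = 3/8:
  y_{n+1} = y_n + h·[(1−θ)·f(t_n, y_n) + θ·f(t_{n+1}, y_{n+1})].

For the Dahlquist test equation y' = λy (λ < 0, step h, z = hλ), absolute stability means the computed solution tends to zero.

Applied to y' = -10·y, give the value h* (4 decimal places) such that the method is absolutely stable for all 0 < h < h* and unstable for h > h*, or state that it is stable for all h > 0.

(-8.0000,0); λ=-10 ⇒ h* = (8)/10 = 0.8000.

Set f=λy, z=hλ:
  y_{n+1} = y_n + z·[5/8·y_n + 3/8·y_{n+1}] ⇒ (1 − 3/8z)y_{n+1} = (1 + 5/8z)y_n
  Hence R(z) = (1 + 5/8z)/(1 − 3/8z).

Boundary: |R(x)|=1, x<0.
x=-1.06: |R|=0.2415
R=−1: 1+5/8x = −1+3/8x ⇒ -1/4x=2 ⇒ x=2/(-1/4)=-8.0000
Confirm numerically:
  x=-6.031: |R|=0.84908 <1
  x=-4.491: |R|=0.67317 <1
  x=-4.249: |R|=0.63841 <1
  x=-8.485: |R|=1.02899 >1
  x=-8.468: |R|=1.02802 >1
  x=-8.412: |R|=1.02479 >1
Stable set (-8.0000, 0).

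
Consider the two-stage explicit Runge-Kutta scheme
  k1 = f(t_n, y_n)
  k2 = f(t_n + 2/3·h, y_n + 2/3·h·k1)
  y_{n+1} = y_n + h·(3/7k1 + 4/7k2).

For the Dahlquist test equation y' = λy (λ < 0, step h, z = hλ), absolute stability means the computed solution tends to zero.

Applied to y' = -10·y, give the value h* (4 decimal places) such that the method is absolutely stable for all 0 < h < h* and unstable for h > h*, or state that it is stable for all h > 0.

(-2.6250,0); λ=-10 ⇒ h* = (21/8)/10 = 0.2625.

With y'=λy (z=hλ):
  k1=λy_n ⇒ h·k1=z·y_n;  k2=λ(1+2/3z)y_n ⇒ h·k2=z(1+2/3z)y_n
  y_{n+1}/y_n = 1 + 3/7z + 4/7z(1+2/3z) = 1 + z + 8/21z²
  Hence R(z) = 1 + z + 8/21z².

Boundary: |R(x)|=1, x<0.
x=-1.68: |R|=0.3952
R=1: x+8/21x²=0 ⇒ x=−21/8=-2.6250; min R=1−1/(4·8/21)=0.3438>−1
Confirm numerically:
  x=-2.537: |R|=0.91495 <1
  x=-2.193: |R|=0.63909 <1
  x=-1.133: |R|=0.35602 <1
  x=-3.043: |R|=1.48456 >1
  x=-2.973: |R|=1.39413 >1
So |R|<1 on (-2.6250, 0).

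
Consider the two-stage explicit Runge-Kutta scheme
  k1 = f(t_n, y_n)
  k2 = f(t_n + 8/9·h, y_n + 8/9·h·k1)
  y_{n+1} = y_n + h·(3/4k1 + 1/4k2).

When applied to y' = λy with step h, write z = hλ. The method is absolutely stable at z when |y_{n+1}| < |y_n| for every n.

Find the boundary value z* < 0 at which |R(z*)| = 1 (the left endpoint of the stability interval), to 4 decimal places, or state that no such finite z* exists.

Set f=λy, z=hλ:
  k1=λy_n ⇒ h·k1=z·y_n;  k2=λ(1+8/9z)y_n ⇒ h·k2=z(1+8/9z)y_n
  y_{n+1}/y_n = 1 + 3/4z + 1/4z(1+8/9z) = 1 + z + 2/9z²
  so R(z) = 1 + z + 2/9z².

Solve |R(x)|<1 on ℝ⁻.
x=-1.56: |R|=0.0192
R=1: x+2/9x²=0 ⇒ x=−9/2=-4.5000; min R=1−1/(4·2/9)=-0.1250>−1
Confirm numerically:
  x=-2.945: |R|=0.01766 <1
  x=-2.669: |R|=0.08599 <1
  x=-2.235: |R|=0.12495 <1
  x=-2.179: |R|=0.12388 <1
  x=-4.963: |R|=1.51064 >1
  x=-4.930: |R|=1.47109 >1
  x=-4.547: |R|=1.04749 >1
Interval (-4.5000, 0).

z* = -4.5000.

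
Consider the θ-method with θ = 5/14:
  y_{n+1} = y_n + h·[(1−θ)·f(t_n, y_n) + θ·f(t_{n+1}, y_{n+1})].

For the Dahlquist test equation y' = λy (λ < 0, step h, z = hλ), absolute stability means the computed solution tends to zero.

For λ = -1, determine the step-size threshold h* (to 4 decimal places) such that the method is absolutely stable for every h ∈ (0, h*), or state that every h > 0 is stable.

On y'=λy, z=hλ:
  y_{n+1} = y_n + z·[9/14·y_n + 5/14·y_{n+1}] ⇒ (1 − 5/14z)y_{n+1} = (1 + 9/14z)y_n
  Hence R(z) = (1 + 9/14z)/(1 − 5/14z).

Boundary: |R(x)|=1, x<0.
x=-0.43: |R|=0.6272
R=−1: 1+9/14x = −1+5/14x ⇒ -2/7x=2 ⇒ x=2/(-2/7)=-7.0000
Confirm numerically:
  x=-6.254: |R|=0.93408 <1
  x=-4.934: |R|=0.78629 <1
  x=-4.035: |R|=0.65296 <1
  x=-7.595: |R|=1.04579 >1
  x=-7.516: |R|=1.04002 >1
  x=-7.306: |R|=1.02422 >1
So |R|<1 on (-7.0000, 0).

(-7.0000,0); λ=-1 ⇒ h* = (7)/1 = 7.0000.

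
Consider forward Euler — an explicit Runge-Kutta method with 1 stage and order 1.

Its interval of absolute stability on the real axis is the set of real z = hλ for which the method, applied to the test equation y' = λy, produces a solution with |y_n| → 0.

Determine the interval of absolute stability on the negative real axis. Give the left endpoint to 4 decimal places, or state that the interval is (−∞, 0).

On y'=λy, z=hλ:
  order 1, 1-stage ⇒ R(z)=1+z
  (e.g. R(-1.5)=-0.50000, |R|=0.50000)

Find x<0 with |R(x)|<1.
x=-1.5: |R|=0.5000
|R(-1.82)|=0.8200 |R(-1.7)|=0.7000 |R(-0.76)|=0.2400
Bisect:
  x_lo=-2.7230 |R|=1.7230  x_hi=-0.3408 |R|=0.6592
  mid=-1.53190 |R|=0.53190 →hi
  mid=-2.12745 |R|=1.12745 →lo
  mid=-1.82967 |R|=0.82967 →hi
  mid=-1.97856 |R|=0.97856 →hi
  mid=-2.05300 |R|=1.05300 →lo
  mid=-2.01578 |R|=1.01578 →lo
  mid=-1.99717 |R|=0.99717 →hi
  ...
  [-2.00008,-1.99993] ⇒ x*=-2.0000
Stable set (-2.0000, 0).

z∈(-2.0000,0).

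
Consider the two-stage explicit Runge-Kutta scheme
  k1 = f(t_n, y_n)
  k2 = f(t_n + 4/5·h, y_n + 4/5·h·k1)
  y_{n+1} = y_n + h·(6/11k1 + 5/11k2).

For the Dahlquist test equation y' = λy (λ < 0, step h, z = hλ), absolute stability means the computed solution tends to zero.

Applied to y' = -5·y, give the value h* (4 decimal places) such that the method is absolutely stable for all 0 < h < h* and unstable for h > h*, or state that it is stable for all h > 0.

Test eqn y'=λy, z=hλ:
  k1=λy_n ⇒ h·k1=z·y_n;  k2=λ(1+4/5z)y_n ⇒ h·k2=z(1+4/5z)y_n
  y_{n+1}/y_n = 1 + 6/11z + 5/11z(1+4/5z) = 1 + z + 4/11z²
  R(z) = 1 + z + 4/11z².

Need |R(x)|<1, x<0.
x=-0.98: |R|=0.3692
R=1: x+4/11x²=0 ⇒ x=−11/4=-2.7500; min R=1−1/(4·4/11)=0.3125>−1
Confirm numerically:
  x=-2.701: |R|=0.95187 <1
  x=-2.454: |R|=0.73586 <1
  x=-1.240: |R|=0.31913 <1
  x=-3.287: |R|=1.64186 >1
  x=-3.193: |R|=1.51436 >1
  x=-2.954: |R|=1.21913 >1
Stable set (-2.7500, 0).

(-2.7500,0); λ=-5 ⇒ h* = (11/4)/5 = 0.5500.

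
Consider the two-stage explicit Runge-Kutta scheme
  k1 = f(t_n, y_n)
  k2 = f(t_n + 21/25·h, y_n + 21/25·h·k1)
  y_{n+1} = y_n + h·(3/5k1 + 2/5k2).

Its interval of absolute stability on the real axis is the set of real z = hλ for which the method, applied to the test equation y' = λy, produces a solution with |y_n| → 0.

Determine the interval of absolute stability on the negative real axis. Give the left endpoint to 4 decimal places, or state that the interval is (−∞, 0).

On y'=λy, z=hλ:
  k1=λy_n ⇒ h·k1=z·y_n;  k2=λ(1+21/25z)y_n ⇒ h·k2=z(1+21/25z)y_n
  y_{n+1}/y_n = 1 + 3/5z + 2/5z(1+21/25z) = 1 + z + 42/125z²
  ⇒ R(z) = 1 + z + 42/125z².

Solve |R(x)|<1 on ℝ⁻.
x=-0.95: |R|=0.3532
R=1: x+42/125x²=0 ⇒ x=−125/42=-2.9762; min R=1−1/(4·42/125)=0.2560>−1
Confirm numerically:
  x=-2.641: |R|=0.70256 <1
  x=-2.382: |R|=0.52444 <1
  x=-1.899: |R|=0.31268 <1
  x=-3.439: |R|=1.53478 >1
  x=-3.324: |R|=1.38846 >1
  x=-3.226: |R|=1.27078 >1
So |R|<1 on (-2.9762, 0).

(-2.9762, 0).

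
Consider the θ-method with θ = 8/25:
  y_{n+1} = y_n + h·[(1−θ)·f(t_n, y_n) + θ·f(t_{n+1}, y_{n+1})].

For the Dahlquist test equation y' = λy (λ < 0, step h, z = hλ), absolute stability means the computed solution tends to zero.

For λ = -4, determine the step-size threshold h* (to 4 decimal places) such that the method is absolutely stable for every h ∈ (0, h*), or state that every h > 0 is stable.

(-5.5556,0); λ=-4 ⇒ h* = (50/9)/4 = 1.3889.

Test eqn y'=λy, z=hλ:
  y_{n+1} = y_n + z·[17/25·y_n + 8/25·y_{n+1}] ⇒ (1 − 8/25z)y_{n+1} = (1 + 17/25z)y_n
  so R(z) = (1 + 17/25z)/(1 − 8/25z).

Need |R(x)|<1, x<0.
x=-0.41: |R|=0.6376
R=−1: 1+17/25x = −1+8/25x ⇒ -9/25x=2 ⇒ x=2/(-9/25)=-5.5556
Confirm numerically:
  x=-4.247: |R|=0.80031 <1
  x=-4.091: |R|=0.77167 <1
  x=-2.974: |R|=0.52382 <1
  x=-6.135: |R|=1.07040 >1
  x=-5.745: |R|=1.02403 >1
  x=-5.674: |R|=1.01514 >1
Stable set (-5.5556, 0).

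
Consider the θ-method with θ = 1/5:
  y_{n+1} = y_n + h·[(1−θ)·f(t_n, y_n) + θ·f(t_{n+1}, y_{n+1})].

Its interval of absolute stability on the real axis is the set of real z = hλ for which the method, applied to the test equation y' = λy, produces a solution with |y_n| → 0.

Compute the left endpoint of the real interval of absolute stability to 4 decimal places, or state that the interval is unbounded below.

left endpoint -3.3333.

With y'=λy (z=hλ):
  y_{n+1} = y_n + z·[4/5·y_n + 1/5·y_{n+1}] ⇒ (1 − 1/5z)y_{n+1} = (1 + 4/5z)y_n
  R(z) = (1 + 4/5z)/(1 − 1/5z).

Need |R(x)|<1, x<0.
x=-0.82: |R|=0.2955
R=−1: 1+4/5x = −1+1/5x ⇒ -3/5x=2 ⇒ x=2/(-3/5)=-3.3333
Confirm numerically:
  x=-3.307: |R|=0.99049 <1
  x=-3.198: |R|=0.95048 <1
  x=-2.947: |R|=0.85416 <1
  x=-1.551: |R|=0.18379 <1
  x=-3.847: |R|=1.17418 >1
  x=-3.683: |R|=1.12081 >1
  x=-3.560: |R|=1.07944 >1
Interval (-3.3333, 0).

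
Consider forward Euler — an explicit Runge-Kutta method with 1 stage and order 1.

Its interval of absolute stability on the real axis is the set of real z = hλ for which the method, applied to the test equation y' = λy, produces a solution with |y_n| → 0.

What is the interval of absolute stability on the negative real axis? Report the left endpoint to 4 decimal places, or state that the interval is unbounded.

Set f=λy, z=hλ:
  order 1, 1-stage ⇒ R(z)=1+z
  (e.g. R(-1.5)=-0.50000, |R|=0.50000)

Solve |R(x)|<1 on ℝ⁻.
x=-1.5: |R|=0.5000
|R(-2.19)|=1.1900 |R(-0.83)|=0.1700 |R(-0.55)|=0.4500
Bisect:
  x_lo=-2.8236 |R|=1.8236  x_hi=-0.3574 |R|=0.6426
  mid=-1.59050 |R|=0.59050 →hi
  mid=-2.20706 |R|=1.20706 →lo
  mid=-1.89878 |R|=0.89878 →hi
  mid=-2.05292 |R|=1.05292 →lo
  mid=-1.97585 |R|=0.97585 →hi
  mid=-2.01438 |R|=1.01438 →lo
  mid=-1.99511 |R|=0.99511 →hi
  ...
  [-2.00008,-1.99993] ⇒ x*=-2.0000
Interval (-2.0000, 0).

z∈(-2.0000,0).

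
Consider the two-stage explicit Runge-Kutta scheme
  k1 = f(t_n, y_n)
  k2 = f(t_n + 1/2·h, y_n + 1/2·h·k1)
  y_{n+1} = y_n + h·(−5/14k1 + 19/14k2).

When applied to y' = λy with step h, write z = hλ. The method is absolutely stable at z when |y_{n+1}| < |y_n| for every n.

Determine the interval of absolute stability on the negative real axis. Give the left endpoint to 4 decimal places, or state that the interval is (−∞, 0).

z∈(-1.4737,0).

On y'=λy, z=hλ:
  k1=λy_n ⇒ h·k1=z·y_n;  k2=λ(1+1/2z)y_n ⇒ h·k2=z(1+1/2z)y_n
  y_{n+1}/y_n = 1 − 5/14z + 19/14z(1+1/2z) = 1 + z + 19/28z²
  Hence R(z) = 1 + z + 19/28z².

Find x<0 with |R(x)|<1.
x=-0.32: |R|=0.7495
R=1: x+19/28x²=0 ⇒ x=−28/19=-1.4737; min R=1−1/(4·19/28)=0.6316>−1
Confirm numerically:
  x=-1.066: |R|=0.70510 <1
  x=-0.643: |R|=0.63755 <1
  x=-0.626: |R|=0.63992 <1
  x=-2.031: |R|=1.76808 >1
  x=-1.790: |R|=1.38421 >1
  x=-1.737: |R|=1.31036 >1
So |R|<1 on (-1.4737, 0).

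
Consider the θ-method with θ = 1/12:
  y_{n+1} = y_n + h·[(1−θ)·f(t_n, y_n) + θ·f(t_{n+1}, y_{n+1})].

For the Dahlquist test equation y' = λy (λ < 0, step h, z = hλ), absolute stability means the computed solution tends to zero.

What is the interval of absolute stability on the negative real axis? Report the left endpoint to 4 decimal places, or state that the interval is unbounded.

z∈(-2.4000,0).

Test eqn y'=λy, z=hλ:
  y_{n+1} = y_n + z·[11/12·y_n + 1/12·y_{n+1}] ⇒ (1 − 1/12z)y_{n+1} = (1 + 11/12z)y_n
  Hence R(z) = (1 + 11/12z)/(1 − 1/12z).

Need |R(x)|<1, x<0.
x=-1.02: |R|=0.0599
R=−1: 1+11/12x = −1+1/12x ⇒ -5/6x=2 ⇒ x=2/(-5/6)=-2.4000
Confirm numerically:
  x=-2.314: |R|=0.93992 <1
  x=-2.143: |R|=0.81828 <1
  x=-1.625: |R|=0.43119 <1
  x=-1.424: |R|=0.27294 <1
  x=-2.556: |R|=1.10717 >1
  x=-2.495: |R|=1.06554 >1
Interval (-2.4000, 0).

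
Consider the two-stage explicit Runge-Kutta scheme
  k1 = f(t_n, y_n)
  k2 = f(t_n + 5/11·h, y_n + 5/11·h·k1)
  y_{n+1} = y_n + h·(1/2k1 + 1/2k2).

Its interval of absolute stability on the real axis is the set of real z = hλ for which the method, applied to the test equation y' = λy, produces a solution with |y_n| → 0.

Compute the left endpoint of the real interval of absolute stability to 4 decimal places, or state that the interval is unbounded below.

left endpoint -4.4000.

With y'=λy (z=hλ):
  k1=λy_n ⇒ h·k1=z·y_n;  k2=λ(1+5/11z)y_n ⇒ h·k2=z(1+5/11z)y_n
  y_{n+1}/y_n = 1 + 1/2z + 1/2z(1+5/11z) = 1 + z + 5/22z²
  so R(z) = 1 + z + 5/22z².

Need |R(x)|<1, x<0.
x=-1.05: |R|=0.2006
R=1: x+5/22x²=0 ⇒ x=−22/5=-4.4000; min R=1−1/(4·5/22)=-0.1000>−1
Confirm numerically:
  x=-4.027: |R|=0.65862 <1
  x=-3.920: |R|=0.57236 <1
  x=-2.186: |R|=0.09996 <1
  x=-4.998: |R|=1.67927 >1
  x=-4.978: |R|=1.65393 >1
  x=-4.727: |R|=1.35130 >1
Stable set (-4.4000, 0).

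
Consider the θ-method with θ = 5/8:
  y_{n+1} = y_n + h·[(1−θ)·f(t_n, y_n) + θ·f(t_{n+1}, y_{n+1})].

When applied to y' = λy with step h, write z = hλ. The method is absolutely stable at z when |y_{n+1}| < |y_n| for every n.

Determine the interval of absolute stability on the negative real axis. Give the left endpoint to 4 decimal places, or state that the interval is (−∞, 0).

Test eqn y'=λy, z=hλ:
  y_{n+1} = y_n + z·[3/8·y_n + 5/8·y_{n+1}] ⇒ (1 − 5/8z)y_{n+1} = (1 + 3/8z)y_n
  R(z) = (1 + 3/8z)/(1 − 5/8z).

Find x<0 with |R(x)|<1.
x=-0.93: |R|=0.4119
x=-2: |R|=0.1111
x=-10: |R|=0.3793
x=-100: |R|=0.5748
θ=5/8≥1/2 ⇒ |1+3/8x|<|1−5/8x| ∀x<0 ⇒ stable on all of ℝ⁻.

interval (−∞, 0).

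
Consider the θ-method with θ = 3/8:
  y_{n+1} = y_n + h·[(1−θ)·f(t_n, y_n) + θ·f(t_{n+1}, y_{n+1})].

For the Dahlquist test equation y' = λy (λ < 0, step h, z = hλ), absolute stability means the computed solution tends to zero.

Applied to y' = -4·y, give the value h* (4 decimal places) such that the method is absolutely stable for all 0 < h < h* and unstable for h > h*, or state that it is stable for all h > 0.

(-8.0000,0); λ=-4 ⇒ h* = (8)/4 = 2.0000.

Test eqn y'=λy, z=hλ:
  y_{n+1} = y_n + z·[5/8·y_n + 3/8·y_{n+1}] ⇒ (1 − 3/8z)y_{n+1} = (1 + 5/8z)y_n
  R(z) = (1 + 5/8z)/(1 − 3/8z).

Boundary: |R(x)|=1, x<0.
x=-1.15: |R|=0.1965
R=−1: 1+5/8x = −1+3/8x ⇒ -1/4x=2 ⇒ x=2/(-1/4)=-8.0000
Confirm numerically:
  x=-6.781: |R|=0.91398 <1
  x=-6.267: |R|=0.87068 <1
  x=-6.180: |R|=0.86285 <1
  x=-8.406: |R|=1.02444 >1
  x=-8.321: |R|=1.01948 >1
  x=-8.093: |R|=1.00576 >1
Stable set (-8.0000, 0).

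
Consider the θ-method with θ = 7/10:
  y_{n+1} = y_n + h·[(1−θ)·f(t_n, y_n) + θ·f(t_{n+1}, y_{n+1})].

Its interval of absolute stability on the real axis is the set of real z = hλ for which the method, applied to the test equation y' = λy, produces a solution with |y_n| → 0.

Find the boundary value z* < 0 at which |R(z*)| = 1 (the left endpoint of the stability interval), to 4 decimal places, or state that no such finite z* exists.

Set f=λy, z=hλ:
  y_{n+1} = y_n + z·[3/10·y_n + 7/10·y_{n+1}] ⇒ (1 − 7/10z)y_{n+1} = (1 + 3/10z)y_n
  ⇒ R(z) = (1 + 3/10z)/(1 − 7/10z).

Need |R(x)|<1, x<0.
x=-1.8: |R|=0.2035
x=-2: |R|=0.1667
x=-10: |R|=0.2500
x=-100: |R|=0.4085
θ=7/10≥1/2 ⇒ |1+3/10x|<|1−7/10x| ∀x<0 ⇒ stable on all of ℝ⁻.

interval (−∞, 0).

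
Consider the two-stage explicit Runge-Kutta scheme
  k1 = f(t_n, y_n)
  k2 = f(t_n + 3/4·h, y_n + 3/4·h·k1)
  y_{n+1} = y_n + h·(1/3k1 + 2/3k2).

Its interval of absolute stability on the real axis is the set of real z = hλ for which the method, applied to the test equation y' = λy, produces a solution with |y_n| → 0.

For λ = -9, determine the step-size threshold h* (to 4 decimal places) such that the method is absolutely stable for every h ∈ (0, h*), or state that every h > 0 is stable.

(-2.0000,0); λ=-9 ⇒ h* = (2)/9 = 0.2222.

Set f=λy, z=hλ:
  k1=λy_n ⇒ h·k1=z·y_n;  k2=λ(1+3/4z)y_n ⇒ h·k2=z(1+3/4z)y_n
  y_{n+1}/y_n = 1 + 1/3z + 2/3z(1+3/4z) = 1 + z + 1/2z²
  R(z) = 1 + z + 1/2z².

Boundary: |R(x)|=1, x<0.
x=-1.42: |R|=0.5882
R=1: x+1/2x²=0 ⇒ x=−2=-2.0000; min R=1−1/(4·1/2)=0.5000>−1
Confirm numerically:
  x=-1.706: |R|=0.74922 <1
  x=-1.136: |R|=0.50925 <1
  x=-0.997: |R|=0.50000 <1
  x=-2.337: |R|=1.39378 >1
  x=-2.204: |R|=1.22481 >1
  x=-2.067: |R|=1.06924 >1
Interval (-2.0000, 0).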